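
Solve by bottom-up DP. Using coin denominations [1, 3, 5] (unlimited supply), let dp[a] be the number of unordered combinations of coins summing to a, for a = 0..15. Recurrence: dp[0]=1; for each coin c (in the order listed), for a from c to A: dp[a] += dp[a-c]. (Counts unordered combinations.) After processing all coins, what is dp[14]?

after  coin     0     1     2     3     4     5     6     7     8     9    10    11    12    13    14    15
          1     1     1     1     1     1     1     1     1     1     1     1     1     1     1     1     1
          3     1     1     1     2     2     2     3     3     3     4     4     4     5     5     5     6
          5     1     1     1     2     2     3     4     4     5     6     7     8     9    10    11    13

11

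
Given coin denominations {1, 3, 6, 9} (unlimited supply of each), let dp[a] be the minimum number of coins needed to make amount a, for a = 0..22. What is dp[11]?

3

 a  0  1  2  3  4  5  6  7  8  9 10 11 12 13 14 15 16 17 18 19 20 21 22
dp  0  1  2  1  2  3  1  2  3  1  2  3  2  3  4  2  3  4  2  3  4  3  4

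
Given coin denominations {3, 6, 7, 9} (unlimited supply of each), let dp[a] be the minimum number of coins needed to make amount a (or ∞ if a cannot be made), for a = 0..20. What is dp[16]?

2

 a  0  1  2  3  4  5  6  7  8  9 10 11 12 13 14 15 16 17 18 19 20
dp  0  -  -  1  -  -  1  1  -  1  2  -  2  2  2  2  2  3  2  3  3
(- denotes ∞ / unreachable)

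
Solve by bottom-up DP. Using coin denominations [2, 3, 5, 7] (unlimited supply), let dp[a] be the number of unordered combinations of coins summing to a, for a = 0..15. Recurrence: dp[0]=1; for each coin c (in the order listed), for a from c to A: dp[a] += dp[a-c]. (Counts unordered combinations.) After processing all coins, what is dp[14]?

after  coin     0     1     2     3     4     5     6     7     8     9    10    11    12    13    14    15
          2     1     0     1     0     1     0     1     0     1     0     1     0     1     0     1     0
          3     1     0     1     1     1     1     2     1     2     2     2     2     3     2     3     3
          5     1     0     1     1     1     2     2     2     3     3     4     4     5     5     6     7
          7     1     0     1     1     1     2     2     3     3     4     5     5     7     7     9    10

9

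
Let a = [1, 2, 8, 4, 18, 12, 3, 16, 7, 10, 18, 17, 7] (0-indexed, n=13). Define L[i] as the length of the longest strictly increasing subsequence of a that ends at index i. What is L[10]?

6

   i    0    1    2    3    4    5    6    7    8    9   10   11   12
a[i]    1    2    8    4   18   12    3   16    7   10   18   17    7
L[i]    1    2    3    3    4    4    3    5    4    5    6    6    4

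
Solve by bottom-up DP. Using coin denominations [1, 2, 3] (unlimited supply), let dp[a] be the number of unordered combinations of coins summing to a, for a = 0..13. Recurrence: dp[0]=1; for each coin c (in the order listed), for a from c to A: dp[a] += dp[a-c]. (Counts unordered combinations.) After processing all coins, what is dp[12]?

after  coin     0     1     2     3     4     5     6     7     8     9    10    11    12    13
          1     1     1     1     1     1     1     1     1     1     1     1     1     1     1
          2     1     1     2     2     3     3     4     4     5     5     6     6     7     7
          3     1     1     2     3     4     5     7     8    10    12    14    16    19    21

19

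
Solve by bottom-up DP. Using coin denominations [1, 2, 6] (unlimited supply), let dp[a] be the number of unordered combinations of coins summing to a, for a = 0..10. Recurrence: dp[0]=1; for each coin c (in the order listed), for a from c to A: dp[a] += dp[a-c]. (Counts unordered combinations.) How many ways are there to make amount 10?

9

after  coin     0     1     2     3     4     5     6     7     8     9    10
          1     1     1     1     1     1     1     1     1     1     1     1
          2     1     1     2     2     3     3     4     4     5     5     6
          6     1     1     2     2     3     3     5     5     7     7     9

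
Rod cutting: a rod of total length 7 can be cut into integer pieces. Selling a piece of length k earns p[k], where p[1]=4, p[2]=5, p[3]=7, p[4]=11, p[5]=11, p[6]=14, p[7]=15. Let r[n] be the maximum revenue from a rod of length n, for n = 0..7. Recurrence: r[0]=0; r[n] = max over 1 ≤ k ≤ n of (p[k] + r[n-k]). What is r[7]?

   n    0    1    2    3    4    5    6    7
r[n]    0    4    8   12   16   20   24   28

28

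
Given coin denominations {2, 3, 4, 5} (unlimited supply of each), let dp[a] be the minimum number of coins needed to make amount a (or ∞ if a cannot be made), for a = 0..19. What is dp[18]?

 a  0  1  2  3  4  5  6  7  8  9 10 11 12 13 14 15 16 17 18 19
dp  0  -  1  1  1  1  2  2  2  2  2  3  3  3  3  3  4  4  4  4
(- denotes ∞ / unreachable)

4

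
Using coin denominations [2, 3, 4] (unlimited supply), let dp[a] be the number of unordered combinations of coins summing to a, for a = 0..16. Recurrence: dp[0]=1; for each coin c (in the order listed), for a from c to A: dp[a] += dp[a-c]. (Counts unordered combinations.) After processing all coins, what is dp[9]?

after  coin     0     1     2     3     4     5     6     7     8     9    10    11    12    13    14    15    16
          2     1     0     1     0     1     0     1     0     1     0     1     0     1     0     1     0     1
          3     1     0     1     1     1     1     2     1     2     2     2     2     3     2     3     3     3
          4     1     0     1     1     2     1     3     2     4     3     5     4     7     5     8     7    10

3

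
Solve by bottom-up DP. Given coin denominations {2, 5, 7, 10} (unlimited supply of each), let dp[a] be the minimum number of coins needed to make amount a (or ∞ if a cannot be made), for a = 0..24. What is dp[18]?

4

 a  0  1  2  3  4  5  6  7  8  9 10 11 12 13 14 15 16 17 18 19 20 21 22 23 24
dp  0  -  1  -  2  1  3  1  4  2  1  3  2  4  2  2  3  2  4  3  2  3  3  4  3
(- denotes ∞ / unreachable)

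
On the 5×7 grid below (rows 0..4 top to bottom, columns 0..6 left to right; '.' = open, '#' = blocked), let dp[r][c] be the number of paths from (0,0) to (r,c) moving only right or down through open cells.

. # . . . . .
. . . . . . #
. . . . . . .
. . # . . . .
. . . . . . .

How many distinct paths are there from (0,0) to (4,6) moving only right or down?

53

r\c   0   1   2   3   4   5   6
  0   1   0   0   0   0   0   0
  1   1   1   1   1   1   1   0
  2   1   2   3   4   5   6   6
  3   1   3   0   4   9  15  21
  4   1   4   4   8  17  32  53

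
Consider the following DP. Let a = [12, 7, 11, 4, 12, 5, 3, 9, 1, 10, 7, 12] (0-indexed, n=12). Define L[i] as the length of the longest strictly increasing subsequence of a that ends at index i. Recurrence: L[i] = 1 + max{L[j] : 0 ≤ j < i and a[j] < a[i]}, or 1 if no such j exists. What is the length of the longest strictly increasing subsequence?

   i    0    1    2    3    4    5    6    7    8    9   10   11
a[i]   12    7   11    4   12    5    3    9    1   10    7   12
L[i]    1    1    2    1    3    2    1    3    1    4    3    5

5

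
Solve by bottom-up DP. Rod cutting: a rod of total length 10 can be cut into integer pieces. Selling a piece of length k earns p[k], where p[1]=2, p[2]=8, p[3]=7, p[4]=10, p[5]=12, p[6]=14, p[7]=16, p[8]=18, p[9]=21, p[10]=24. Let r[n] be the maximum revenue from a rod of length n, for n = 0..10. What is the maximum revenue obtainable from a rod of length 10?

40

   n    0    1    2    3    4    5    6    7    8    9   10
r[n]    0    2    8   10   16   18   24   26   32   34   40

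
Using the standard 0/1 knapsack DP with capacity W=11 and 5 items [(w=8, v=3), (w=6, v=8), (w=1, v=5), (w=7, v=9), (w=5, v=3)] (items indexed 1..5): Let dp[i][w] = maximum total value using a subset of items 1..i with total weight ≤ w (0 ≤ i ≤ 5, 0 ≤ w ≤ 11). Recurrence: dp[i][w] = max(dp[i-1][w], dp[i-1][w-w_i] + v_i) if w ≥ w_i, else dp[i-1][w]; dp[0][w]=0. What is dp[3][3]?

5

i\w   0   1   2   3   4   5   6   7   8   9  10  11
  0   0   0   0   0   0   0   0   0   0   0   0   0
  1   0   0   0   0   0   0   0   0   3   3   3   3
  2   0   0   0   0   0   0   8   8   8   8   8   8
  3   0   5   5   5   5   5   8  13  13  13  13  13
  4   0   5   5   5   5   5   8  13  14  14  14  14
  5   0   5   5   5   5   5   8  13  14  14  14  14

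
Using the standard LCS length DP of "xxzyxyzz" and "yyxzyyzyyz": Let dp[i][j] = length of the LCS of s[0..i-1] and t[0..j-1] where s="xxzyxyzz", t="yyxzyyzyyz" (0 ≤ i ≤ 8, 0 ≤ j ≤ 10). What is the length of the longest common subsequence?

   ''  y  y  x  z  y  y  z  y  y  z
''  0  0  0  0  0  0  0  0  0  0  0
 x  0  0  0  1  1  1  1  1  1  1  1
 x  0  0  0  1  1  1  1  1  1  1  1
 z  0  0  0  1  2  2  2  2  2  2  2
 y  0  1  1  1  2  3  3  3  3  3  3
 x  0  1  1  2  2  3  3  3  3  3  3
 y  0  1  2  2  2  3  4  4  4  4  4
 z  0  1  2  2  3  3  4  5  5  5  5
 z  0  1  2  2  3  3  4  5  5  5  6

6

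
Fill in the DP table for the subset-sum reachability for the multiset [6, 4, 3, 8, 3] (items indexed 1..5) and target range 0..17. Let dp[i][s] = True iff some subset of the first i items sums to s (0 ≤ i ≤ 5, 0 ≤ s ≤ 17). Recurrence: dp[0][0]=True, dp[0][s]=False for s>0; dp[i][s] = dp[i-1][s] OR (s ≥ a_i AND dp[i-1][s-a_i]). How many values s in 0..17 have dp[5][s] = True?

i\s   0   1   2   3   4   5   6   7   8   9  10  11  12  13  14  15  16  17
  0   T   F   F   F   F   F   F   F   F   F   F   F   F   F   F   F   F   F
  1   T   F   F   F   F   F   T   F   F   F   F   F   F   F   F   F   F   F
  2   T   F   F   F   T   F   T   F   F   F   T   F   F   F   F   F   F   F
  3   T   F   F   T   T   F   T   T   F   T   T   F   F   T   F   F   F   F
  4   T   F   F   T   T   F   T   T   T   T   T   T   T   T   T   T   F   T
  5   T   F   F   T   T   F   T   T   T   T   T   T   T   T   T   T   T   T

15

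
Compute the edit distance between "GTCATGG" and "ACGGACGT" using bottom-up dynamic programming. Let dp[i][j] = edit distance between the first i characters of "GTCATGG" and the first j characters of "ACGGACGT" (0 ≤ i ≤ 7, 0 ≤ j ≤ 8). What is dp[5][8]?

5

   ''  A  C  G  G  A  C  G  T
''  0  1  2  3  4  5  6  7  8
 G  1  1  2  2  3  4  5  6  7
 T  2  2  2  3  3  4  5  6  6
 C  3  3  2  3  4  4  4  5  6
 A  4  3  3  3  4  4  5  5  6
 T  5  4  4  4  4  5  5  6  5
 G  6  5  5  4  4  5  6  5  6
 G  7  6  6  5  4  5  6  6  6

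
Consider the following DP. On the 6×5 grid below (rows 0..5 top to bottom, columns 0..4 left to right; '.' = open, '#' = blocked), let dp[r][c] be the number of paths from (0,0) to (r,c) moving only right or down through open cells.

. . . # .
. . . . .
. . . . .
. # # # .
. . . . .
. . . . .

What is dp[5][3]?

4

r\c   0   1   2   3   4
  0   1   1   1   0   0
  1   1   2   3   3   3
  2   1   3   6   9  12
  3   1   0   0   0  12
  4   1   1   1   1  13
  5   1   2   3   4  17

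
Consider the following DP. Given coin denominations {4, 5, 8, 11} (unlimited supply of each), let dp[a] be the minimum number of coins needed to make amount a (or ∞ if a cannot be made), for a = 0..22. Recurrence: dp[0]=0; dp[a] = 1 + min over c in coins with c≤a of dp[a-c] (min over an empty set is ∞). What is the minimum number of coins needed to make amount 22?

2

 a  0  1  2  3  4  5  6  7  8  9 10 11 12 13 14 15 16 17 18 19 20 21 22
dp  0  -  -  -  1  1  -  -  1  2  2  1  2  2  3  2  2  3  3  2  3  3  2
(- denotes ∞ / unreachable)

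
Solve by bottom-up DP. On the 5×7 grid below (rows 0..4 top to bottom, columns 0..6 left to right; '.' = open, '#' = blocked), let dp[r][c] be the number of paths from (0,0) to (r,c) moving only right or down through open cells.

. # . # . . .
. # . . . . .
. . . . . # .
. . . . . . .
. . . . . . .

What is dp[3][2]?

3

r\c   0   1   2   3   4   5   6
  0   1   0   0   0   0   0   0
  1   1   0   0   0   0   0   0
  2   1   1   1   1   1   0   0
  3   1   2   3   4   5   5   5
  4   1   3   6  10  15  20  25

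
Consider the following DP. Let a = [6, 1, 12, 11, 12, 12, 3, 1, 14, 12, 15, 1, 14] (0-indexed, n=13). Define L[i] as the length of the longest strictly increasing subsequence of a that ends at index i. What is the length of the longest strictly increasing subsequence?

   i    0    1    2    3    4    5    6    7    8    9   10   11   12
a[i]    6    1   12   11   12   12    3    1   14   12   15    1   14
L[i]    1    1    2    2    3    3    2    1    4    3    5    1    4

5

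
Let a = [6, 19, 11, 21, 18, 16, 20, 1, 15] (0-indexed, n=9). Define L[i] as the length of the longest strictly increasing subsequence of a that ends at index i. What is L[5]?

3

   i    0    1    2    3    4    5    6    7    8
a[i]    6   19   11   21   18   16   20    1   15
L[i]    1    2    2    3    3    3    4    1    3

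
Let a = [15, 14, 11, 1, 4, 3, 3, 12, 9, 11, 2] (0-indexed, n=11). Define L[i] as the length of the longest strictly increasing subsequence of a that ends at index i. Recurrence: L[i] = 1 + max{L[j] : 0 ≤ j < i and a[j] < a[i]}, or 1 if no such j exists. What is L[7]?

3

   i    0    1    2    3    4    5    6    7    8    9   10
a[i]   15   14   11    1    4    3    3   12    9   11    2
L[i]    1    1    1    1    2    2    2    3    3    4    2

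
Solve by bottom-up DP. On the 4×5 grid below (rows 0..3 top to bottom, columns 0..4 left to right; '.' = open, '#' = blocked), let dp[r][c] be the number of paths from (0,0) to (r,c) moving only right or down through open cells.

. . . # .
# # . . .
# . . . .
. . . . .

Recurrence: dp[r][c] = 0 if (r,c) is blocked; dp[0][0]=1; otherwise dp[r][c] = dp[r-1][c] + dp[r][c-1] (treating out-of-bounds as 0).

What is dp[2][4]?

r\c   0   1   2   3   4
  0   1   1   1   0   0
  1   0   0   1   1   1
  2   0   0   1   2   3
  3   0   0   1   3   6

3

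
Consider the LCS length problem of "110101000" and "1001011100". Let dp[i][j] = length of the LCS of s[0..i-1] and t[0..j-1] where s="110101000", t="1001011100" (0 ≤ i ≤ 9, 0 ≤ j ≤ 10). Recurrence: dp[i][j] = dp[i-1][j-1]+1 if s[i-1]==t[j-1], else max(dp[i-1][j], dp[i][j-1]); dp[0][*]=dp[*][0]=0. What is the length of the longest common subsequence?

7

   ''  1  0  0  1  0  1  1  1  0  0
''  0  0  0  0  0  0  0  0  0  0  0
 1  0  1  1  1  1  1  1  1  1  1  1
 1  0  1  1  1  2  2  2  2  2  2  2
 0  0  1  2  2  2  3  3  3  3  3  3
 1  0  1  2  2  3  3  4  4  4  4  4
 0  0  1  2  3  3  4  4  4  4  5  5
 1  0  1  2  3  4  4  5  5  5  5  5
 0  0  1  2  3  4  5  5  5  5  6  6
 0  0  1  2  3  4  5  5  5  5  6  7
 0  0  1  2  3  4  5  5  5  5  6  7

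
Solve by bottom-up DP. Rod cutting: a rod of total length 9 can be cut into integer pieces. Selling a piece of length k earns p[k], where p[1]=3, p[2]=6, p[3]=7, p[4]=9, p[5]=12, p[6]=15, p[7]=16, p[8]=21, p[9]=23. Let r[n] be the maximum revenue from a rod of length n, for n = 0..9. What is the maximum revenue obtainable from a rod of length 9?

   n    0    1    2    3    4    5    6    7    8    9
r[n]    0    3    6    9   12   15   18   21   24   27

27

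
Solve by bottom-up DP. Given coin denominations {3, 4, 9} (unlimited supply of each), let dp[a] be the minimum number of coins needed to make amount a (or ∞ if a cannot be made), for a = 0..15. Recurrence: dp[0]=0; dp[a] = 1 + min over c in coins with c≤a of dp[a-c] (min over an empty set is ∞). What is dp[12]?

 a  0  1  2  3  4  5  6  7  8  9 10 11 12 13 14 15
dp  0  -  -  1  1  -  2  2  2  1  3  3  2  2  4  3
(- denotes ∞ / unreachable)

2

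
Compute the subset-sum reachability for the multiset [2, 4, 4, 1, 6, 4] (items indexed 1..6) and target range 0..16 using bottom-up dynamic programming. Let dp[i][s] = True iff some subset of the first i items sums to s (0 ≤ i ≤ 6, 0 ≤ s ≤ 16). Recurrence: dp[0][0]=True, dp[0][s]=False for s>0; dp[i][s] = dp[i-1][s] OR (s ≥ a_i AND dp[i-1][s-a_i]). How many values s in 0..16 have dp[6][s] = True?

17

i\s   0   1   2   3   4   5   6   7   8   9  10  11  12  13  14  15  16
  0   T   F   F   F   F   F   F   F   F   F   F   F   F   F   F   F   F
  1   T   F   T   F   F   F   F   F   F   F   F   F   F   F   F   F   F
  2   T   F   T   F   T   F   T   F   F   F   F   F   F   F   F   F   F
  3   T   F   T   F   T   F   T   F   T   F   T   F   F   F   F   F   F
  4   T   T   T   T   T   T   T   T   T   T   T   T   F   F   F   F   F
  5   T   T   T   T   T   T   T   T   T   T   T   T   T   T   T   T   T
  6   T   T   T   T   T   T   T   T   T   T   T   T   T   T   T   T   T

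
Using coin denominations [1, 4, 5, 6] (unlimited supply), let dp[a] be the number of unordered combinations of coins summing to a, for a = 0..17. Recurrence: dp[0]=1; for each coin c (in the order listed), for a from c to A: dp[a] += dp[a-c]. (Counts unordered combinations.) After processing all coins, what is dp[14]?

after  coin     0     1     2     3     4     5     6     7     8     9    10    11    12    13    14    15    16    17
          1     1     1     1     1     1     1     1     1     1     1     1     1     1     1     1     1     1     1
          4     1     1     1     1     2     2     2     2     3     3     3     3     4     4     4     4     5     5
          5     1     1     1     1     2     3     3     3     4     5     6     6     7     8     9    10    11    12
          6     1     1     1     1     2     3     4     4     5     6     8     9    11    12    14    16    19    21

14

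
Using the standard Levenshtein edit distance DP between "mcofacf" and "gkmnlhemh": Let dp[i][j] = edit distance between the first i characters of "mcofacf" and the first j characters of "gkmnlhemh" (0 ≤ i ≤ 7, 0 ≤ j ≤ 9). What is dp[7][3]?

   ''  g  k  m  n  l  h  e  m  h
''  0  1  2  3  4  5  6  7  8  9
 m  1  1  2  2  3  4  5  6  7  8
 c  2  2  2  3  3  4  5  6  7  8
 o  3  3  3  3  4  4  5  6  7  8
 f  4  4  4  4  4  5  5  6  7  8
 a  5  5  5  5  5  5  6  6  7  8
 c  6  6  6  6  6  6  6  7  7  8
 f  7  7  7  7  7  7  7  7  8  8

7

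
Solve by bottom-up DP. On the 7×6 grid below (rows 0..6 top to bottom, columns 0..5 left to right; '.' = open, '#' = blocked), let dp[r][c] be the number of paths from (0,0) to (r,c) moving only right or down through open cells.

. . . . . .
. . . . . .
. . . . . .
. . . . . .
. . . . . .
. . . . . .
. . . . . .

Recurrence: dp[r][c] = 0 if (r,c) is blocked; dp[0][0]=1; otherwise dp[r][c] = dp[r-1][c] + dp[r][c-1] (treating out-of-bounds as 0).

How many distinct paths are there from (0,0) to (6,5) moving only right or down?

462

r\c   0   1   2   3   4   5
  0   1   1   1   1   1   1
  1   1   2   3   4   5   6
  2   1   3   6  10  15  21
  3   1   4  10  20  35  56
  4   1   5  15  35  70 126
  5   1   6  21  56 126 252
  6   1   7  28  84 210 462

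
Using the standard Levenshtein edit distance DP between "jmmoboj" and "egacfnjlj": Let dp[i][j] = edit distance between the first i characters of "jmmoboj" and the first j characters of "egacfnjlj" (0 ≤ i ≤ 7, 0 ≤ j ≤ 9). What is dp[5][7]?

7

   ''  e  g  a  c  f  n  j  l  j
''  0  1  2  3  4  5  6  7  8  9
 j  1  1  2  3  4  5  6  6  7  8
 m  2  2  2  3  4  5  6  7  7  8
 m  3  3  3  3  4  5  6  7  8  8
 o  4  4  4  4  4  5  6  7  8  9
 b  5  5  5  5  5  5  6  7  8  9
 o  6  6  6  6  6  6  6  7  8  9
 j  7  7  7  7  7  7  7  6  7  8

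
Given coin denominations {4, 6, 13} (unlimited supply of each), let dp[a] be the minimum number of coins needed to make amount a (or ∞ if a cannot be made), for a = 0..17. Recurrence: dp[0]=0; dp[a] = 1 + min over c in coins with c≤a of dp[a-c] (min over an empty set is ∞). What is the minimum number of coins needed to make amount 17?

 a  0  1  2  3  4  5  6  7  8  9 10 11 12 13 14 15 16 17
dp  0  -  -  -  1  -  1  -  2  -  2  -  2  1  3  -  3  2
(- denotes ∞ / unreachable)

2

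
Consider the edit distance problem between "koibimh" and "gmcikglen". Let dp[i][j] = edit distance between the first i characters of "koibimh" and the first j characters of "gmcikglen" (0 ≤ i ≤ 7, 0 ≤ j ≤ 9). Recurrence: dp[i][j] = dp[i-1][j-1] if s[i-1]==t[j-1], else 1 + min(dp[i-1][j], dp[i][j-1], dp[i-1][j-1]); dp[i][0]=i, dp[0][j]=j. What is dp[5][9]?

   ''  g  m  c  i  k  g  l  e  n
''  0  1  2  3  4  5  6  7  8  9
 k  1  1  2  3  4  4  5  6  7  8
 o  2  2  2  3  4  5  5  6  7  8
 i  3  3  3  3  3  4  5  6  7  8
 b  4  4  4  4  4  4  5  6  7  8
 i  5  5  5  5  4  5  5  6  7  8
 m  6  6  5  6  5  5  6  6  7  8
 h  7  7  6  6  6  6  6  7  7  8

8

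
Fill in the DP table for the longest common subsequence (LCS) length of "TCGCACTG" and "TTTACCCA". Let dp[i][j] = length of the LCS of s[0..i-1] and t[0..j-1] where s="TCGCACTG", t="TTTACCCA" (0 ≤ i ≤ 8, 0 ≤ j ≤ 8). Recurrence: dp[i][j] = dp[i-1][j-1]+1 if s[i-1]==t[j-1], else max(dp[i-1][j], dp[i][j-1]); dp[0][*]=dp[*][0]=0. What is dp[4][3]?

   ''  T  T  T  A  C  C  C  A
''  0  0  0  0  0  0  0  0  0
 T  0  1  1  1  1  1  1  1  1
 C  0  1  1  1  1  2  2  2  2
 G  0  1  1  1  1  2  2  2  2
 C  0  1  1  1  1  2  3  3  3
 A  0  1  1  1  2  2  3  3  4
 C  0  1  1  1  2  3  3  4  4
 T  0  1  2  2  2  3  3  4  4
 G  0  1  2  2  2  3  3  4  4

1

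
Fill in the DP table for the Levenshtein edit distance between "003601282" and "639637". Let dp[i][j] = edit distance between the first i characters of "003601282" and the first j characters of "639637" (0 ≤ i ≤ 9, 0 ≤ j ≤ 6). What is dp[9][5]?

8

   ''  6  3  9  6  3  7
''  0  1  2  3  4  5  6
 0  1  1  2  3  4  5  6
 0  2  2  2  3  4  5  6
 3  3  3  2  3  4  4  5
 6  4  3  3  3  3  4  5
 0  5  4  4  4  4  4  5
 1  6  5  5  5  5  5  5
 2  7  6  6  6  6  6  6
 8  8  7  7  7  7  7  7
 2  9  8  8  8  8  8  8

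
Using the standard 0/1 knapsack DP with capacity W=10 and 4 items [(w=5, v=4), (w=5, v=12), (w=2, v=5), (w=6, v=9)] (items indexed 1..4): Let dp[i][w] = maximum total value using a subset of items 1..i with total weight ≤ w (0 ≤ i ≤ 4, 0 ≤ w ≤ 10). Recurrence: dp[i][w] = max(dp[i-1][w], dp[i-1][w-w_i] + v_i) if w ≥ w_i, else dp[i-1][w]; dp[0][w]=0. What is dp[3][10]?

17

i\w   0   1   2   3   4   5   6   7   8   9  10
  0   0   0   0   0   0   0   0   0   0   0   0
  1   0   0   0   0   0   4   4   4   4   4   4
  2   0   0   0   0   0  12  12  12  12  12  16
  3   0   0   5   5   5  12  12  17  17  17  17
  4   0   0   5   5   5  12  12  17  17  17  17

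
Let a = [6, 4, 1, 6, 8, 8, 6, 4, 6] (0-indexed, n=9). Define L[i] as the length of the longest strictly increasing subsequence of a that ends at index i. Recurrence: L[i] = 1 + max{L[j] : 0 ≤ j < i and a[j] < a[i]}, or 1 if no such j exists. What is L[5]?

   i    0    1    2    3    4    5    6    7    8
a[i]    6    4    1    6    8    8    6    4    6
L[i]    1    1    1    2    3    3    2    2    3

3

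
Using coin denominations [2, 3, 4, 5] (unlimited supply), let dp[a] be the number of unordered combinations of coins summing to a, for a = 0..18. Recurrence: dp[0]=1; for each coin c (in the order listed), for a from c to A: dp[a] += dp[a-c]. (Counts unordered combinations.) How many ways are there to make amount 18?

after  coin     0     1     2     3     4     5     6     7     8     9    10    11    12    13    14    15    16    17    18
          2     1     0     1     0     1     0     1     0     1     0     1     0     1     0     1     0     1     0     1
          3     1     0     1     1     1     1     2     1     2     2     2     2     3     2     3     3     3     3     4
          4     1     0     1     1     2     1     3     2     4     3     5     4     7     5     8     7    10     8    12
          5     1     0     1     1     2     2     3     3     5     5     7     7    10    10    13    14    17    18    22

22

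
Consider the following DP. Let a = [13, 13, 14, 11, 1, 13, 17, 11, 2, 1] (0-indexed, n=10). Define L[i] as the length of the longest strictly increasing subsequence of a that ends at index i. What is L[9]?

   i    0    1    2    3    4    5    6    7    8    9
a[i]   13   13   14   11    1   13   17   11    2    1
L[i]    1    1    2    1    1    2    3    2    2    1

1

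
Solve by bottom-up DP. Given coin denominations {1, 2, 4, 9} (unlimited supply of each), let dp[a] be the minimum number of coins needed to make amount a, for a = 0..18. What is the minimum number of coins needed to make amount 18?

2

 a  0  1  2  3  4  5  6  7  8  9 10 11 12 13 14 15 16 17 18
dp  0  1  1  2  1  2  2  3  2  1  2  2  3  2  3  3  4  3  2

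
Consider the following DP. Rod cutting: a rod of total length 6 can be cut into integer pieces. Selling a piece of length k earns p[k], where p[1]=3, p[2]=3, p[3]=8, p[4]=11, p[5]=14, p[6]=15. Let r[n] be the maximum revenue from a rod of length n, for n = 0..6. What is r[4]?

12

   n    0    1    2    3    4    5    6
r[n]    0    3    6    9   12   15   18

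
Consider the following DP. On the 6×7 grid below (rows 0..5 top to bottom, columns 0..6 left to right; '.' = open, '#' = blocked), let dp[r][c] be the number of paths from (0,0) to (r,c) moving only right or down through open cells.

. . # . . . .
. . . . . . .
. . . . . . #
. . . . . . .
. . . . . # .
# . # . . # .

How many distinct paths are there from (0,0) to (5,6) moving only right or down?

36

r\c   0   1   2   3   4   5   6
  0   1   1   0   0   0   0   0
  1   1   2   2   2   2   2   2
  2   1   3   5   7   9  11   0
  3   1   4   9  16  25  36  36
  4   1   5  14  30  55   0  36
  5   0   5   0  30  85   0  36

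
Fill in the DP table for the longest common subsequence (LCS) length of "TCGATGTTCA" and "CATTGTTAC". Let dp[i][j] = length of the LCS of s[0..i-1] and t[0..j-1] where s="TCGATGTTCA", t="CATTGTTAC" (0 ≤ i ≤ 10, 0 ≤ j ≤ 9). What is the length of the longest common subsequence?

7

   ''  C  A  T  T  G  T  T  A  C
''  0  0  0  0  0  0  0  0  0  0
 T  0  0  0  1  1  1  1  1  1  1
 C  0  1  1  1  1  1  1  1  1  2
 G  0  1  1  1  1  2  2  2  2  2
 A  0  1  2  2  2  2  2  2  3  3
 T  0  1  2  3  3  3  3  3  3  3
 G  0  1  2  3  3  4  4  4  4  4
 T  0  1  2  3  4  4  5  5  5  5
 T  0  1  2  3  4  4  5  6  6  6
 C  0  1  2  3  4  4  5  6  6  7
 A  0  1  2  3  4  4  5  6  7  7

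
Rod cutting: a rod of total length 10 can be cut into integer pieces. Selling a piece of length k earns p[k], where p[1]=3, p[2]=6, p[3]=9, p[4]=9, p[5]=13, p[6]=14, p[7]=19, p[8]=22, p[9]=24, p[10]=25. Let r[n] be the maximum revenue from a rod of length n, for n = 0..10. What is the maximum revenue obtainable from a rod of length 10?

   n    0    1    2    3    4    5    6    7    8    9   10
r[n]    0    3    6    9   12   15   18   21   24   27   30

30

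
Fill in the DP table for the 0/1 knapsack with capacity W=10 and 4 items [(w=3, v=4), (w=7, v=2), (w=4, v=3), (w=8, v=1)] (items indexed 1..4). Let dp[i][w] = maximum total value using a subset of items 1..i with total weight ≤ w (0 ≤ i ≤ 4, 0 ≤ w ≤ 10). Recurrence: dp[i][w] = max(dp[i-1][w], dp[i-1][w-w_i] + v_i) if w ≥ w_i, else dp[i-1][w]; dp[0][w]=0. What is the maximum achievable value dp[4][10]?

7

i\w   0   1   2   3   4   5   6   7   8   9  10
  0   0   0   0   0   0   0   0   0   0   0   0
  1   0   0   0   4   4   4   4   4   4   4   4
  2   0   0   0   4   4   4   4   4   4   4   6
  3   0   0   0   4   4   4   4   7   7   7   7
  4   0   0   0   4   4   4   4   7   7   7   7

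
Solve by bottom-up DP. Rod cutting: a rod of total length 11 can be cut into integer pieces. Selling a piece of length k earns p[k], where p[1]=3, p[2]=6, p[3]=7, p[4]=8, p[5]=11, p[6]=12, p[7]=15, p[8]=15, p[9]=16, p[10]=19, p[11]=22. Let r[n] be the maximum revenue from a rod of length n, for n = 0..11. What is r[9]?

   n    0    1    2    3    4    5    6    7    8    9   10   11
r[n]    0    3    6    9   12   15   18   21   24   27   30   33

27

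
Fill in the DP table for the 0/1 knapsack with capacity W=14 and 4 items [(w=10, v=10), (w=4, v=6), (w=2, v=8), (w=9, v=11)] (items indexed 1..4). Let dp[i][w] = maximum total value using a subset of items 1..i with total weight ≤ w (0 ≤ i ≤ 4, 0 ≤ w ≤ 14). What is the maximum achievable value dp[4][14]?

i\w   0   1   2   3   4   5   6   7   8   9  10  11  12  13  14
  0   0   0   0   0   0   0   0   0   0   0   0   0   0   0   0
  1   0   0   0   0   0   0   0   0   0   0  10  10  10  10  10
  2   0   0   0   0   6   6   6   6   6   6  10  10  10  10  16
  3   0   0   8   8   8   8  14  14  14  14  14  14  18  18  18
  4   0   0   8   8   8   8  14  14  14  14  14  19  19  19  19

19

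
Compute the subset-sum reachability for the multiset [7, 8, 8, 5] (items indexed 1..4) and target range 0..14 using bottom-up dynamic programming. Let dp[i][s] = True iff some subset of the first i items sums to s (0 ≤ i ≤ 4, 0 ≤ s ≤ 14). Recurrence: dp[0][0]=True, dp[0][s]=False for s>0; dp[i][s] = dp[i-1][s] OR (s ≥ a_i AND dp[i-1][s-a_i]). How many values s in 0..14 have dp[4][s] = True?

i\s   0   1   2   3   4   5   6   7   8   9  10  11  12  13  14
  0   T   F   F   F   F   F   F   F   F   F   F   F   F   F   F
  1   T   F   F   F   F   F   F   T   F   F   F   F   F   F   F
  2   T   F   F   F   F   F   F   T   T   F   F   F   F   F   F
  3   T   F   F   F   F   F   F   T   T   F   F   F   F   F   F
  4   T   F   F   F   F   T   F   T   T   F   F   F   T   T   F

6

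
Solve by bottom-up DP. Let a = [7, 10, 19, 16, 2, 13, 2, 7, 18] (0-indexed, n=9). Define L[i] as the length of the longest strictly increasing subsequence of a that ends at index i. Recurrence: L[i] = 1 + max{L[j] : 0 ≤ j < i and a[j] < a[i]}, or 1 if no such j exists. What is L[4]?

1

   i    0    1    2    3    4    5    6    7    8
a[i]    7   10   19   16    2   13    2    7   18
L[i]    1    2    3    3    1    3    1    2    4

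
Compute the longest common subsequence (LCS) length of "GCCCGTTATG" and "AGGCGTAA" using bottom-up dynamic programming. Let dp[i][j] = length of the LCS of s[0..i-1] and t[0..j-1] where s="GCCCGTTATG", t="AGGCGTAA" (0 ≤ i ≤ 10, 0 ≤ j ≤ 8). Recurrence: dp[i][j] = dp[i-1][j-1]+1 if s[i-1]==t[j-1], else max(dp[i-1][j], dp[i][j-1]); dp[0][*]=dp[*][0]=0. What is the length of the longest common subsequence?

   ''  A  G  G  C  G  T  A  A
''  0  0  0  0  0  0  0  0  0
 G  0  0  1  1  1  1  1  1  1
 C  0  0  1  1  2  2  2  2  2
 C  0  0  1  1  2  2  2  2  2
 C  0  0  1  1  2  2  2  2  2
 G  0  0  1  2  2  3  3  3  3
 T  0  0  1  2  2  3  4  4  4
 T  0  0  1  2  2  3  4  4  4
 A  0  1  1  2  2  3  4  5  5
 T  0  1  1  2  2  3  4  5  5
 G  0  1  2  2  2  3  4  5  5

5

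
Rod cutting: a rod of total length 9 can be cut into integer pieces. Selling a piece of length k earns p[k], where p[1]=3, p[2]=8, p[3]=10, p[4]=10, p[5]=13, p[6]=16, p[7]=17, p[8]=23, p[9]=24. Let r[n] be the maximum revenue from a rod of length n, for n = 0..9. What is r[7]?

   n    0    1    2    3    4    5    6    7    8    9
r[n]    0    3    8   11   16   19   24   27   32   35

27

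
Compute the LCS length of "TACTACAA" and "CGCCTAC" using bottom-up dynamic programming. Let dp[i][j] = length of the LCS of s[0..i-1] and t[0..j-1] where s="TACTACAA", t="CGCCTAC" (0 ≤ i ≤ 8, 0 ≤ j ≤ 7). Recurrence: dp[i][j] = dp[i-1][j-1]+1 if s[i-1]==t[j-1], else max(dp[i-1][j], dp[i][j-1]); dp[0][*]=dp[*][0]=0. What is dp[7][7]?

   ''  C  G  C  C  T  A  C
''  0  0  0  0  0  0  0  0
 T  0  0  0  0  0  1  1  1
 A  0  0  0  0  0  1  2  2
 C  0  1  1  1  1  1  2  3
 T  0  1  1  1  1  2  2  3
 A  0  1  1  1  1  2  3  3
 C  0  1  1  2  2  2  3  4
 A  0  1  1  2  2  2  3  4
 A  0  1  1  2  2  2  3  4

4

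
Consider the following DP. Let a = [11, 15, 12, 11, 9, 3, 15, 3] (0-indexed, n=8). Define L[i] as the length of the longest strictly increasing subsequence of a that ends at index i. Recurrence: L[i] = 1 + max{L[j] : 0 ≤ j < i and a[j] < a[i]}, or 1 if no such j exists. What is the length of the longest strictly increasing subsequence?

3

   i    0    1    2    3    4    5    6    7
a[i]   11   15   12   11    9    3   15    3
L[i]    1    2    2    1    1    1    3    1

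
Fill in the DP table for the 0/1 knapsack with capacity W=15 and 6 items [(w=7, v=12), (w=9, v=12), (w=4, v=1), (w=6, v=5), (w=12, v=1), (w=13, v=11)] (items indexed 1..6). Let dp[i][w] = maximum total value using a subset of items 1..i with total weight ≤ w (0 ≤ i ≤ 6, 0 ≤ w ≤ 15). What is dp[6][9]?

i\w   0   1   2   3   4   5   6   7   8   9  10  11  12  13  14  15
  0   0   0   0   0   0   0   0   0   0   0   0   0   0   0   0   0
  1   0   0   0   0   0   0   0  12  12  12  12  12  12  12  12  12
  2   0   0   0   0   0   0   0  12  12  12  12  12  12  12  12  12
  3   0   0   0   0   1   1   1  12  12  12  12  13  13  13  13  13
  4   0   0   0   0   1   1   5  12  12  12  12  13  13  17  17  17
  5   0   0   0   0   1   1   5  12  12  12  12  13  13  17  17  17
  6   0   0   0   0   1   1   5  12  12  12  12  13  13  17  17  17

12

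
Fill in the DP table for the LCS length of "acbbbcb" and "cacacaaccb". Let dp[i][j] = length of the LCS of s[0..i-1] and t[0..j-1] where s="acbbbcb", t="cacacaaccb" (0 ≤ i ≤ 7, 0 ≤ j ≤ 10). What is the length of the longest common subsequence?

   ''  c  a  c  a  c  a  a  c  c  b
''  0  0  0  0  0  0  0  0  0  0  0
 a  0  0  1  1  1  1  1  1  1  1  1
 c  0  1  1  2  2  2  2  2  2  2  2
 b  0  1  1  2  2  2  2  2  2  2  3
 b  0  1  1  2  2  2  2  2  2  2  3
 b  0  1  1  2  2  2  2  2  2  2  3
 c  0  1  1  2  2  3  3  3  3  3  3
 b  0  1  1  2  2  3  3  3  3  3  4

4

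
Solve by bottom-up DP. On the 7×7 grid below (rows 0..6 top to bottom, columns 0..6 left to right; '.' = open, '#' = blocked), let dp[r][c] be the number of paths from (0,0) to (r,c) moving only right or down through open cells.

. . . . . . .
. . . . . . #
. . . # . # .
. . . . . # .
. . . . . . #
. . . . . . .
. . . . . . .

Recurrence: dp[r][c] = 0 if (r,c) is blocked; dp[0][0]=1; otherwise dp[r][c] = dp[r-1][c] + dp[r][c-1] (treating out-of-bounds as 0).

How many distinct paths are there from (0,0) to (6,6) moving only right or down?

r\c   0   1   2   3   4   5   6
  0   1   1   1   1   1   1   1
  1   1   2   3   4   5   6   0
  2   1   3   6   0   5   0   0
  3   1   4  10  10  15   0   0
  4   1   5  15  25  40  40   0
  5   1   6  21  46  86 126 126
  6   1   7  28  74 160 286 412

412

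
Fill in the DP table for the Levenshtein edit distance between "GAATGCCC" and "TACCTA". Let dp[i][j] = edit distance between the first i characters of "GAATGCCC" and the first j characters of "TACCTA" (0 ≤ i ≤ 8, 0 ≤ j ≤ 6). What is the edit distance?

   ''  T  A  C  C  T  A
''  0  1  2  3  4  5  6
 G  1  1  2  3  4  5  6
 A  2  2  1  2  3  4  5
 A  3  3  2  2  3  4  4
 T  4  3  3  3  3  3  4
 G  5  4  4  4  4  4  4
 C  6  5  5  4  4  5  5
 C  7  6  6  5  4  5  6
 C  8  7  7  6  5  5  6

6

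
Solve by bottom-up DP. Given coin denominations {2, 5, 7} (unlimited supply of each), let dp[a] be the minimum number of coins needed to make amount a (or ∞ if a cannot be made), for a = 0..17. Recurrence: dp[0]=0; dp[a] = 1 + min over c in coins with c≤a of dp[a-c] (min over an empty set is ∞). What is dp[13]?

 a  0  1  2  3  4  5  6  7  8  9 10 11 12 13 14 15 16 17
dp  0  -  1  -  2  1  3  1  4  2  2  3  2  4  2  3  3  3
(- denotes ∞ / unreachable)

4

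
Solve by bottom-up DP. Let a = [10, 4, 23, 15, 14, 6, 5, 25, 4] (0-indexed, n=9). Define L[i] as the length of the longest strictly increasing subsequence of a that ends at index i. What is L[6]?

2

   i    0    1    2    3    4    5    6    7    8
a[i]   10    4   23   15   14    6    5   25    4
L[i]    1    1    2    2    2    2    2    3    1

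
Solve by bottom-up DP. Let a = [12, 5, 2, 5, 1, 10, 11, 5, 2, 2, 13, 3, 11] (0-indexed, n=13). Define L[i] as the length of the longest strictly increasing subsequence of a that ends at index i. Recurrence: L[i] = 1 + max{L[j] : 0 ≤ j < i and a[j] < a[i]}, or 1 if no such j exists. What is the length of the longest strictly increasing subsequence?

   i    0    1    2    3    4    5    6    7    8    9   10   11   12
a[i]   12    5    2    5    1   10   11    5    2    2   13    3   11
L[i]    1    1    1    2    1    3    4    2    2    2    5    3    4

5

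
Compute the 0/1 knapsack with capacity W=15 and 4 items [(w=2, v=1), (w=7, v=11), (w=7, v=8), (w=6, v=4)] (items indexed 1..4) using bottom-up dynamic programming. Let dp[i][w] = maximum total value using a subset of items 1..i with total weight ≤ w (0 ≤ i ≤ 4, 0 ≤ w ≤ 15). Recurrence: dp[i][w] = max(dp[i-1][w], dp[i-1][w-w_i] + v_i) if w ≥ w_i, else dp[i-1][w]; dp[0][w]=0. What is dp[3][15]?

i\w   0   1   2   3   4   5   6   7   8   9  10  11  12  13  14  15
  0   0   0   0   0   0   0   0   0   0   0   0   0   0   0   0   0
  1   0   0   1   1   1   1   1   1   1   1   1   1   1   1   1   1
  2   0   0   1   1   1   1   1  11  11  12  12  12  12  12  12  12
  3   0   0   1   1   1   1   1  11  11  12  12  12  12  12  19  19
  4   0   0   1   1   1   1   4  11  11  12  12  12  12  15  19  19

19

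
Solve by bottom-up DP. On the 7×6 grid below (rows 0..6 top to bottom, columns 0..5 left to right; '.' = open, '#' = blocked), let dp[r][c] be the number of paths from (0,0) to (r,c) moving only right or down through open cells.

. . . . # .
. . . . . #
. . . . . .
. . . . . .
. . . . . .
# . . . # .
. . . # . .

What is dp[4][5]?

117

r\c   0   1   2   3   4   5
  0   1   1   1   1   0   0
  1   1   2   3   4   4   0
  2   1   3   6  10  14  14
  3   1   4  10  20  34  48
  4   1   5  15  35  69 117
  5   0   5  20  55   0 117
  6   0   5  25   0   0 117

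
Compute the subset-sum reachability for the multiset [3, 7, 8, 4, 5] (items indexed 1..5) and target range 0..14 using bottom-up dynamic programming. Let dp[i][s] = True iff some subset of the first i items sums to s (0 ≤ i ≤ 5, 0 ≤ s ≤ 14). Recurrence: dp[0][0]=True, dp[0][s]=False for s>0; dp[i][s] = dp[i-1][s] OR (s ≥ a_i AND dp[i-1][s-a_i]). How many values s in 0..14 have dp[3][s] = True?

i\s   0   1   2   3   4   5   6   7   8   9  10  11  12  13  14
  0   T   F   F   F   F   F   F   F   F   F   F   F   F   F   F
  1   T   F   F   T   F   F   F   F   F   F   F   F   F   F   F
  2   T   F   F   T   F   F   F   T   F   F   T   F   F   F   F
  3   T   F   F   T   F   F   F   T   T   F   T   T   F   F   F
  4   T   F   F   T   T   F   F   T   T   F   T   T   T   F   T
  5   T   F   F   T   T   T   F   T   T   T   T   T   T   T   T

6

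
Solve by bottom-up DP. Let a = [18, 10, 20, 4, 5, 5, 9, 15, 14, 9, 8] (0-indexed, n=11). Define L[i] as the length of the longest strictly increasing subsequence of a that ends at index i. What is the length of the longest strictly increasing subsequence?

   i    0    1    2    3    4    5    6    7    8    9   10
a[i]   18   10   20    4    5    5    9   15   14    9    8
L[i]    1    1    2    1    2    2    3    4    4    3    3

4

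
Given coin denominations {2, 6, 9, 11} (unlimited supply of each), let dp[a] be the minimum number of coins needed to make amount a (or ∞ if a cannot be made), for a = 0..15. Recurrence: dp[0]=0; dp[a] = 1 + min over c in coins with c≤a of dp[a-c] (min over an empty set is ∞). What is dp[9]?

1

 a  0  1  2  3  4  5  6  7  8  9 10 11 12 13 14 15
dp  0  -  1  -  2  -  1  -  2  1  3  1  2  2  3  2
(- denotes ∞ / unreachable)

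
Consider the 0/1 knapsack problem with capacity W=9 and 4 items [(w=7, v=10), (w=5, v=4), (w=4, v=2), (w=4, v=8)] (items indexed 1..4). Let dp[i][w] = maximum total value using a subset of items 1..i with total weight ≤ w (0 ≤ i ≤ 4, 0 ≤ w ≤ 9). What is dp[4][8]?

i\w   0   1   2   3   4   5   6   7   8   9
  0   0   0   0   0   0   0   0   0   0   0
  1   0   0   0   0   0   0   0  10  10  10
  2   0   0   0   0   0   4   4  10  10  10
  3   0   0   0   0   2   4   4  10  10  10
  4   0   0   0   0   8   8   8  10  10  12

10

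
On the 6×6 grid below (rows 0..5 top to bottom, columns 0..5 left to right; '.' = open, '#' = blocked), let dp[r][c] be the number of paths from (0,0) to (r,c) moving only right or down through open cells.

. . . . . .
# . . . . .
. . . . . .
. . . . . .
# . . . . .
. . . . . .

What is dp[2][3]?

6

r\c   0   1   2   3   4   5
  0   1   1   1   1   1   1
  1   0   1   2   3   4   5
  2   0   1   3   6  10  15
  3   0   1   4  10  20  35
  4   0   1   5  15  35  70
  5   0   1   6  21  56 126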